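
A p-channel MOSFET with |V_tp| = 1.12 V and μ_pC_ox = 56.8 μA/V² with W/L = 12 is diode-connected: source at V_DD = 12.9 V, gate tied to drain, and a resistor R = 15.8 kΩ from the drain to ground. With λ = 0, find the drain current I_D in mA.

I_D = 0.658 mA

With gate tied to drain, V_SG = V_SD ≥ V_SG − |V_tp|, so the device is in saturation.
k_p = μ_pC_ox · (W/L) = 0.6816 mA/V².
KCL at the drain: ½ k_p (V_SG − |V_tp|)² = (V_DD − V_SG)/R.
Let x = V_SG − 1.12. Then 5.38 x² + x − 11.78 = 0, giving x = 1.39 V (positive root), so V_SG = 2.51 V.
I_D = (V_DD − V_SG)/R = (12.9 − 2.51) / 15.8 = 0.658 mA.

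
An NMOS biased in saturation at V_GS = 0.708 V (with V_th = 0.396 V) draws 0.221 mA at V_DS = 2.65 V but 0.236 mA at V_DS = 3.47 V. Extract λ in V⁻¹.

With V_GS fixed, I_D ∝ (1 + λ V_DS) in saturation, so I_D2/I_D1 = (1 + λ V_DS2)/(1 + λ V_DS1).
0.236/0.221 = 1.068 = (1 + 3.47 λ)/(1 + 2.65 λ).
Solving: λ (I_D1 V_DS2 − I_D2 V_DS1) = I_D2 − I_D1, so λ = (0.236 − 0.221) / (0.221 × 3.47 − 0.236 × 2.65) = 0.015 / 0.141 = 0.106 V⁻¹.

λ = 0.106 V⁻¹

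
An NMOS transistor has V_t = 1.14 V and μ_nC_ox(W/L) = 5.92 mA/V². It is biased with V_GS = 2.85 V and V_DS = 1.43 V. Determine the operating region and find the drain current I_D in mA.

Triode; I_D = 8.42 mA

V_ov = V_GS − V_t = 2.85 − 1.14 = 1.71 V.
Since V_DS = 1.43 V < V_ov = 1.71 V, the device is in the triode region.
I_D = k_n [V_ov · V_DS − ½ V_DS²] = 5.92 × [1.71 × 1.43 − 0.5 × 1.43²] = 8.42 mA.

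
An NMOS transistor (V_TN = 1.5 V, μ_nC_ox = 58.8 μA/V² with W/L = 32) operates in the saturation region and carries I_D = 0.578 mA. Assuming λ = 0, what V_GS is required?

V_GS = 2.28 V

k_n = μ_nC_ox · (W/L) = 1.882 mA/V².
In saturation I_D = ½ k_n (V_GS − V_TN)², so V_GS − V_TN = √(2 I_D / k_n) = √(2 × 0.578 / 1.882) = 0.784 V.
V_GS = 1.5 + 0.784 = 2.28 V.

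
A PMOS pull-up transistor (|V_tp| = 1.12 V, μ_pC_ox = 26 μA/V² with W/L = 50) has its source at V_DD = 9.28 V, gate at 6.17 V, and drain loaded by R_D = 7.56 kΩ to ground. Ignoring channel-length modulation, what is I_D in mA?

V_SG = V_DD − V_G = 9.28 − 6.17 = 3.11 V, so V_ov = 3.11 − 1.12 = 1.99 V.
k_p = μ_pC_ox · (W/L) = 1.3 mA/V².
Assume saturation: I_D = ½ k_p V_ov² = 0.5 × 1.3 × 1.99² = 2.57 mA, giving V_SD = V_DD − I_D R_D = 9.28 − 2.57 × 7.56 = -10.2 V.
But -10.2 V < V_ov = 1.99 V, so the device is actually in triode.
In triode I_D = k_p[V_ov V_SD − ½ V_SD²] and I_D = (V_DD − V_SD)/R_D. Equating: 4.91 V_SD² − 20.56 V_SD + 9.28 = 0, giving V_SD = 0.515 V (the root below V_ov).
I_D = (9.28 − 0.515) / 7.56 = 1.16 mA.

I_D = 1.16 mA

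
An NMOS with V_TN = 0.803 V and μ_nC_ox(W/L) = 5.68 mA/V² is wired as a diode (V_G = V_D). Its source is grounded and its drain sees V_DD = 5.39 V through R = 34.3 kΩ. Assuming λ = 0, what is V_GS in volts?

With gate tied to drain, V_GS = V_DS ≥ V_GS − V_TN, so the device is in saturation.
KCL at the drain: ½ k_n (V_GS − V_TN)² = (V_DD − V_GS)/R.
Let x = V_GS − 0.803. Then 97.4 x² + x − 4.587 = 0, giving x = 0.212 V (positive root), so V_GS = 1.01 V.
I_D = (V_DD − V_GS)/R = (5.39 − 1.01) / 34.3 = 0.128 mA.

V_GS = 1.01 V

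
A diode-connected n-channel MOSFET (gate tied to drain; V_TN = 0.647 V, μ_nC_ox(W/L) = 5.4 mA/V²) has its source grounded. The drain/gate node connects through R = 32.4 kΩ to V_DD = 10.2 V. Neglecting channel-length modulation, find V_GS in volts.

V_GS = 0.972 V

With gate tied to drain, V_GS = V_DS ≥ V_GS − V_TN, so the device is in saturation.
KCL at the drain: ½ k_n (V_GS − V_TN)² = (V_DD − V_GS)/R.
Let x = V_GS − 0.647. Then 87.5 x² + x − 9.553 = 0, giving x = 0.325 V (positive root), so V_GS = 0.972 V.
I_D = (V_DD − V_GS)/R = (10.2 − 0.972) / 32.4 = 0.285 mA.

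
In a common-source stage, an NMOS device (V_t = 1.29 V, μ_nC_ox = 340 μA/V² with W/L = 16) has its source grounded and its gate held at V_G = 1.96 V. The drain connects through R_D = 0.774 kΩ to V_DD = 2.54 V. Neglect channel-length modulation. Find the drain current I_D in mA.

V_GS = V_G = 1.96 V, so V_ov = 1.96 − 1.29 = 0.67 V.
k_n = μ_nC_ox · (W/L) = 5.44 mA/V².
Assume saturation: I_D = ½ k_n V_ov² = 0.5 × 5.44 × 0.67² = 1.22 mA, giving V_DS = V_DD − I_D R_D = 2.54 − 1.22 × 0.774 = 1.59 V.
V_DS = 1.59 V ≥ V_ov = 0.67 V, confirming saturation.

I_D = 1.22 mA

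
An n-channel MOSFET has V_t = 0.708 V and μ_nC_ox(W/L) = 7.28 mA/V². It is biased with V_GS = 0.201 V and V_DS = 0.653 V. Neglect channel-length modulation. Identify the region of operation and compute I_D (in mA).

V_GS = 0.201 V < V_t = 0.708 V, so the transistor is in cutoff.

Cutoff; I_D = 0 mA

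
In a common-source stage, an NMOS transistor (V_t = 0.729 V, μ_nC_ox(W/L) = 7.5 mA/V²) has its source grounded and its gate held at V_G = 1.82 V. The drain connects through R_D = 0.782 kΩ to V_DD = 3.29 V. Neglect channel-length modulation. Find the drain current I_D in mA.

I_D = 3.47 mA

V_GS = V_G = 1.82 V, so V_ov = 1.82 − 0.729 = 1.09 V.
Assume saturation: I_D = ½ k_n V_ov² = 0.5 × 7.5 × 1.09² = 4.46 mA, giving V_DS = V_DD − I_D R_D = 3.29 − 4.46 × 0.782 = -0.2 V.
But -0.2 V < V_ov = 1.09 V, so the device is actually in triode.
In triode I_D = k_n[V_ov V_DS − ½ V_DS²] and I_D = (V_DD − V_DS)/R_D. Equating: 2.93 V_DS² − 7.399 V_DS + 3.29 = 0, giving V_DS = 0.576 V (the root below V_ov).
I_D = (3.29 − 0.576) / 0.782 = 3.47 mA.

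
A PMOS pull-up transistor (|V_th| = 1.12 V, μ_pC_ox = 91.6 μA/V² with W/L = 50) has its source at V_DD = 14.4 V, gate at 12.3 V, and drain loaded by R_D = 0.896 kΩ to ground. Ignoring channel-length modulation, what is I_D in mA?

I_D = 2.20 mA

V_SG = V_DD − V_G = 14.4 − 12.3 = 2.1 V, so V_ov = 2.1 − 1.12 = 0.98 V.
k_p = μ_pC_ox · (W/L) = 4.58 mA/V².
Assume saturation: I_D = ½ k_p V_ov² = 0.5 × 4.58 × 0.98² = 2.2 mA, giving V_SD = V_DD − I_D R_D = 14.4 − 2.2 × 0.896 = 12.4 V.
V_SD = 12.4 V ≥ V_ov = 0.98 V, confirming saturation.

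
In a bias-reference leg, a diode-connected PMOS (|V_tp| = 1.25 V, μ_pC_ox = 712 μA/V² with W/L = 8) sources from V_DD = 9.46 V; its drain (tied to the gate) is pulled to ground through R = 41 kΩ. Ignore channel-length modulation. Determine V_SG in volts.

With gate tied to drain, V_SG = V_SD ≥ V_SG − |V_tp|, so the device is in saturation.
k_p = μ_pC_ox · (W/L) = 5.696 mA/V².
KCL at the drain: ½ k_p (V_SG − |V_tp|)² = (V_DD − V_SG)/R.
Let x = V_SG − 1.25. Then 117 x² + x − 8.21 = 0, giving x = 0.261 V (positive root), so V_SG = 1.51 V.
I_D = (V_DD − V_SG)/R = (9.46 − 1.51) / 41 = 0.194 mA.

V_SG = 1.51 V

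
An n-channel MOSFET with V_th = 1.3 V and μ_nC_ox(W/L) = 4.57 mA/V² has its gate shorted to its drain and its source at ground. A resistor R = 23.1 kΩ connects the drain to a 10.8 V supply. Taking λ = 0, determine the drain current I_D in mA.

With gate tied to drain, V_GS = V_DS ≥ V_GS − V_th, so the device is in saturation.
KCL at the drain: ½ k_n (V_GS − V_th)² = (V_DD − V_GS)/R.
Let x = V_GS − 1.3. Then 52.8 x² + x − 9.5 = 0, giving x = 0.415 V (positive root), so V_GS = 1.71 V.
I_D = (V_DD − V_GS)/R = (10.8 − 1.71) / 23.1 = 0.393 mA.

I_D = 0.393 mA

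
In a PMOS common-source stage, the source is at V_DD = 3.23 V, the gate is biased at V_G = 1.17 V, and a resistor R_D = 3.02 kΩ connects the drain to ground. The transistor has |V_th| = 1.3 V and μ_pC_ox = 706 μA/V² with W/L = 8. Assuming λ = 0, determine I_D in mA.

I_D = 0.977 mA

V_SG = V_DD − V_G = 3.23 − 1.17 = 2.06 V, so V_ov = 2.06 − 1.3 = 0.76 V.
k_p = μ_pC_ox · (W/L) = 5.648 mA/V².
Assume saturation: I_D = ½ k_p V_ov² = 0.5 × 5.648 × 0.76² = 1.63 mA, giving V_SD = V_DD − I_D R_D = 3.23 − 1.63 × 3.02 = -1.7 V.
But -1.7 V < V_ov = 0.76 V, so the device is actually in triode.
In triode I_D = k_p[V_ov V_SD − ½ V_SD²] and I_D = (V_DD − V_SD)/R_D. Equating: 8.53 V_SD² − 13.96 V_SD + 3.23 = 0, giving V_SD = 0.279 V (the root below V_ov).
I_D = (3.23 − 0.279) / 3.02 = 0.977 mA.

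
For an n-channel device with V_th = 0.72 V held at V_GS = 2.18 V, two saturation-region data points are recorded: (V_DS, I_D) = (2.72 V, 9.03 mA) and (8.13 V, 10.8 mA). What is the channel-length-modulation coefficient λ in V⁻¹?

λ = 0.0402 V⁻¹

With V_GS fixed, I_D ∝ (1 + λ V_DS) in saturation, so I_D2/I_D1 = (1 + λ V_DS2)/(1 + λ V_DS1).
10.8/9.03 = 1.196 = (1 + 8.13 λ)/(1 + 2.72 λ).
Solving: λ (I_D1 V_DS2 − I_D2 V_DS1) = I_D2 − I_D1, so λ = (10.8 − 9.03) / (9.03 × 8.13 − 10.8 × 2.72) = 1.77 / 44 = 0.0402 V⁻¹.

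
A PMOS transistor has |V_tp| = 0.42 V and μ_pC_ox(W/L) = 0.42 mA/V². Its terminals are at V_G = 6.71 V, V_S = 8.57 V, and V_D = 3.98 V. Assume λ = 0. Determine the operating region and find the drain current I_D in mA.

V_SG = V_S − V_G = 8.57 − 6.71 = 1.86 V; V_SD = V_S − V_D = 8.57 − 3.98 = 4.59 V.
V_ov = V_SG − |V_tp| = 1.86 − 0.42 = 1.44 V.
Since V_SD = 4.59 V ≥ V_ov = 1.44 V, the device is in saturation.
I_D = ½ k_p V_ov² = 0.5 × 0.42 × 1.44² = 0.435 mA.

Saturation; I_D = 0.435 mA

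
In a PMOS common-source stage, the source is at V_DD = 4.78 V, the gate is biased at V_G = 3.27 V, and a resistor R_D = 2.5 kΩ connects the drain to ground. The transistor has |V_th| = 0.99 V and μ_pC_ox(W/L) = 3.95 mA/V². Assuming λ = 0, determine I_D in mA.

V_SG = V_DD − V_G = 4.78 − 3.27 = 1.51 V, so V_ov = 1.51 − 0.99 = 0.52 V.
Assume saturation: I_D = ½ k_p V_ov² = 0.5 × 3.95 × 0.52² = 0.534 mA, giving V_SD = V_DD − I_D R_D = 4.78 − 0.534 × 2.5 = 3.44 V.
V_SD = 3.44 V ≥ V_ov = 0.52 V, confirming saturation.

I_D = 0.534 mA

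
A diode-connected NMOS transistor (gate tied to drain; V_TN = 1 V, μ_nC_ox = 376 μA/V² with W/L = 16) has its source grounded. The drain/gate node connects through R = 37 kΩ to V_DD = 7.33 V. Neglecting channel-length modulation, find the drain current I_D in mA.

I_D = 0.165 mA

With gate tied to drain, V_GS = V_DS ≥ V_GS − V_TN, so the device is in saturation.
k_n = μ_nC_ox · (W/L) = 6.016 mA/V².
KCL at the drain: ½ k_n (V_GS − V_TN)² = (V_DD − V_GS)/R.
Let x = V_GS − 1. Then 111 x² + x − 6.33 = 0, giving x = 0.234 V (positive root), so V_GS = 1.23 V.
I_D = (V_DD − V_GS)/R = (7.33 − 1.23) / 37 = 0.165 mA.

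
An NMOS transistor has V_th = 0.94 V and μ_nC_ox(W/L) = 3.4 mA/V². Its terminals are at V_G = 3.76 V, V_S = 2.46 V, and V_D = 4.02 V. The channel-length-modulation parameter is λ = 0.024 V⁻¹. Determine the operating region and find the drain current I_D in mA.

Saturation; I_D = 0.229 mA

V_GS = V_G − V_S = 3.76 − 2.46 = 1.3 V; V_DS = V_D − V_S = 4.02 − 2.46 = 1.56 V.
V_ov = V_GS − V_th = 1.3 − 0.94 = 0.36 V.
Since V_DS = 1.56 V ≥ V_ov = 0.36 V, the device is in saturation.
I_D = ½ k_n V_ov² (1 + λ V_DS) = 0.5 × 3.4 × 0.36² × (1 + 0.024 × 1.56) = 0.229 mA.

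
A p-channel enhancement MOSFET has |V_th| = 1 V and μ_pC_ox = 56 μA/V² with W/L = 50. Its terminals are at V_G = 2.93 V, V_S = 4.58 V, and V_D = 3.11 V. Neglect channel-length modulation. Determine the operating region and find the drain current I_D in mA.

V_SG = V_S − V_G = 4.58 − 2.93 = 1.65 V; V_SD = V_S − V_D = 4.58 − 3.11 = 1.47 V.
k_p = μ_pC_ox · (W/L) = 2.8 mA/V².
V_ov = V_SG − |V_th| = 1.65 − 1 = 0.65 V.
Since V_SD = 1.47 V ≥ V_ov = 0.65 V, the device is in saturation.
I_D = ½ k_p V_ov² = 0.5 × 2.8 × 0.65² = 0.591 mA.

Saturation; I_D = 0.591 mA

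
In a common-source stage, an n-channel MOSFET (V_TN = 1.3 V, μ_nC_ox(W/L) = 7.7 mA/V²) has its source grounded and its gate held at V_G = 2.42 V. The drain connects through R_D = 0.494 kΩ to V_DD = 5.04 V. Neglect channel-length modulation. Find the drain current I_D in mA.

I_D = 4.83 mA

V_GS = V_G = 2.42 V, so V_ov = 2.42 − 1.3 = 1.12 V.
Assume saturation: I_D = ½ k_n V_ov² = 0.5 × 7.7 × 1.12² = 4.83 mA, giving V_DS = V_DD − I_D R_D = 5.04 − 4.83 × 0.494 = 2.65 V.
V_DS = 2.65 V ≥ V_ov = 1.12 V, confirming saturation.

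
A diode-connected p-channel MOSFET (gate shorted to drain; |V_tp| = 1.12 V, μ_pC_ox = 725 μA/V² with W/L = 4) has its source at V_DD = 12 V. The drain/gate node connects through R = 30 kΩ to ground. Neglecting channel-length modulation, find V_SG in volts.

With gate tied to drain, V_SG = V_SD ≥ V_SG − |V_tp|, so the device is in saturation.
k_p = μ_pC_ox · (W/L) = 2.9 mA/V².
KCL at the drain: ½ k_p (V_SG − |V_tp|)² = (V_DD − V_SG)/R.
Let x = V_SG − 1.12. Then 43.5 x² + x − 10.88 = 0, giving x = 0.489 V (positive root), so V_SG = 1.61 V.
I_D = (V_DD − V_SG)/R = (12 − 1.61) / 30 = 0.346 mA.

V_SG = 1.61 V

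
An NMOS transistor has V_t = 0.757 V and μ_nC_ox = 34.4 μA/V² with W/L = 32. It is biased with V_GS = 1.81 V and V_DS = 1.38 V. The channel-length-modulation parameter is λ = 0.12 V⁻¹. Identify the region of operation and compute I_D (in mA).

k_n = μ_nC_ox · (W/L) = 1.101 mA/V².
V_ov = V_GS − V_t = 1.81 − 0.757 = 1.05 V.
Since V_DS = 1.38 V ≥ V_ov = 1.05 V, the device is in saturation.
I_D = ½ k_n V_ov² (1 + λ V_DS) = 0.5 × 1.101 × 1.05² × (1 + 0.12 × 1.38) = 0.711 mA.

Saturation; I_D = 0.711 mA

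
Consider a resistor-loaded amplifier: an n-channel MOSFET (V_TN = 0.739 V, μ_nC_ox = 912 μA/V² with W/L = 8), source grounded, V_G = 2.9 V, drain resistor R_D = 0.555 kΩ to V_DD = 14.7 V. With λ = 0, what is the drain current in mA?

I_D = 17.0 mA

V_GS = V_G = 2.9 V, so V_ov = 2.9 − 0.739 = 2.16 V.
k_n = μ_nC_ox · (W/L) = 7.296 mA/V².
Assume saturation: I_D = ½ k_n V_ov² = 0.5 × 7.296 × 2.16² = 17 mA, giving V_DS = V_DD − I_D R_D = 14.7 − 17 × 0.555 = 5.25 V.
V_DS = 5.25 V ≥ V_ov = 2.16 V, confirming saturation.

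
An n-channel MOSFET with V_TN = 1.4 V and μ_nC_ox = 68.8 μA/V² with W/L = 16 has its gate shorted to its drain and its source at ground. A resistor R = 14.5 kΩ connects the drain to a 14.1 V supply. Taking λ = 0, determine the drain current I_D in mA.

I_D = 0.793 mA

With gate tied to drain, V_GS = V_DS ≥ V_GS − V_TN, so the device is in saturation.
k_n = μ_nC_ox · (W/L) = 1.101 mA/V².
KCL at the drain: ½ k_n (V_GS − V_TN)² = (V_DD − V_GS)/R.
Let x = V_GS − 1.4. Then 7.98 x² + x − 12.7 = 0, giving x = 1.2 V (positive root), so V_GS = 2.6 V.
I_D = (V_DD − V_GS)/R = (14.1 − 2.6) / 14.5 = 0.793 mA.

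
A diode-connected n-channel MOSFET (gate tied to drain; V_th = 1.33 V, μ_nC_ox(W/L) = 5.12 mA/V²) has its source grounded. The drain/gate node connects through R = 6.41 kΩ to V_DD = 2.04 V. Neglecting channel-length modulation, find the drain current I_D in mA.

I_D = 0.0827 mA

With gate tied to drain, V_GS = V_DS ≥ V_GS − V_th, so the device is in saturation.
KCL at the drain: ½ k_n (V_GS − V_th)² = (V_DD − V_GS)/R.
Let x = V_GS − 1.33. Then 16.4 x² + x − 0.71 = 0, giving x = 0.18 V (positive root), so V_GS = 1.51 V.
I_D = (V_DD − V_GS)/R = (2.04 − 1.51) / 6.41 = 0.0827 mA.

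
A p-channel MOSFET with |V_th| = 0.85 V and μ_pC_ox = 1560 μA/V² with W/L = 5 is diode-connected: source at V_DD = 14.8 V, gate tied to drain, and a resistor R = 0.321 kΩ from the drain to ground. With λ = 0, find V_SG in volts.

V_SG = 3.81 V

With gate tied to drain, V_SG = V_SD ≥ V_SG − |V_th|, so the device is in saturation.
k_p = μ_pC_ox · (W/L) = 7.8 mA/V².
KCL at the drain: ½ k_p (V_SG − |V_th|)² = (V_DD − V_SG)/R.
Let x = V_SG − 0.85. Then 1.25 x² + x − 13.95 = 0, giving x = 2.96 V (positive root), so V_SG = 3.81 V.
I_D = (V_DD − V_SG)/R = (14.8 − 3.81) / 0.321 = 34.2 mA.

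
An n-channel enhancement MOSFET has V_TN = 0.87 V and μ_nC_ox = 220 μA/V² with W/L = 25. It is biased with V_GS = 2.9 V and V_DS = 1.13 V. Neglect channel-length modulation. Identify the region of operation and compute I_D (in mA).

Triode; I_D = 9.10 mA

k_n = μ_nC_ox · (W/L) = 5.5 mA/V².
V_ov = V_GS − V_TN = 2.9 − 0.87 = 2.03 V.
Since V_DS = 1.13 V < V_ov = 2.03 V, the device is in the triode region.
I_D = k_n [V_ov · V_DS − ½ V_DS²] = 5.5 × [2.03 × 1.13 − 0.5 × 1.13²] = 9.1 mA.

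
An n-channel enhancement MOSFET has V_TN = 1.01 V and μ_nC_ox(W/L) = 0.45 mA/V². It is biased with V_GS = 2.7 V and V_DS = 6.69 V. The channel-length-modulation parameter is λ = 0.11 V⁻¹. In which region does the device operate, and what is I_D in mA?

Saturation; I_D = 1.12 mA

V_ov = V_GS − V_TN = 2.7 − 1.01 = 1.69 V.
Since V_DS = 6.69 V ≥ V_ov = 1.69 V, the device is in saturation.
I_D = ½ k_n V_ov² (1 + λ V_DS) = 0.5 × 0.45 × 1.69² × (1 + 0.11 × 6.69) = 1.12 mA.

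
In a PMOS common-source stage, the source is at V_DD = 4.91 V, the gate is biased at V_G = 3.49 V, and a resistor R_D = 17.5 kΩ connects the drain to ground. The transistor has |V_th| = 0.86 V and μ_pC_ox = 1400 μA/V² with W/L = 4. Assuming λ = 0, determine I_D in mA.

V_SG = V_DD − V_G = 4.91 − 3.49 = 1.42 V, so V_ov = 1.42 − 0.86 = 0.56 V.
k_p = μ_pC_ox · (W/L) = 5.6 mA/V².
Assume saturation: I_D = ½ k_p V_ov² = 0.5 × 5.6 × 0.56² = 0.878 mA, giving V_SD = V_DD − I_D R_D = 4.91 − 0.878 × 17.5 = -10.5 V.
But -10.5 V < V_ov = 0.56 V, so the device is actually in triode.
In triode I_D = k_p[V_ov V_SD − ½ V_SD²] and I_D = (V_DD − V_SD)/R_D. Equating: 49 V_SD² − 55.88 V_SD + 4.91 = 0, giving V_SD = 0.0959 V (the root below V_ov).
I_D = (4.91 − 0.0959) / 17.5 = 0.275 mA.

I_D = 0.275 mA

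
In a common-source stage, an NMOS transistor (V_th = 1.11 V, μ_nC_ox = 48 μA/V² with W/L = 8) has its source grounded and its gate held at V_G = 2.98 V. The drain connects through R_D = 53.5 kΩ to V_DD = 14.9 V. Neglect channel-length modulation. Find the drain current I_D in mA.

I_D = 0.271 mA

V_GS = V_G = 2.98 V, so V_ov = 2.98 − 1.11 = 1.87 V.
k_n = μ_nC_ox · (W/L) = 0.384 mA/V².
Assume saturation: I_D = ½ k_n V_ov² = 0.5 × 0.384 × 1.87² = 0.671 mA, giving V_DS = V_DD − I_D R_D = 14.9 − 0.671 × 53.5 = -21 V.
But -21 V < V_ov = 1.87 V, so the device is actually in triode.
In triode I_D = k_n[V_ov V_DS − ½ V_DS²] and I_D = (V_DD − V_DS)/R_D. Equating: 10.3 V_DS² − 39.42 V_DS + 14.9 = 0, giving V_DS = 0.425 V (the root below V_ov).
I_D = (14.9 − 0.425) / 53.5 = 0.271 mA.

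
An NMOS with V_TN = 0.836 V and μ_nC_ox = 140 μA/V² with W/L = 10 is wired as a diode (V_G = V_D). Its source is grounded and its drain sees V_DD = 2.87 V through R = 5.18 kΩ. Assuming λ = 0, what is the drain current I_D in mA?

With gate tied to drain, V_GS = V_DS ≥ V_GS − V_TN, so the device is in saturation.
k_n = μ_nC_ox · (W/L) = 1.4 mA/V².
KCL at the drain: ½ k_n (V_GS − V_TN)² = (V_DD − V_GS)/R.
Let x = V_GS − 0.836. Then 3.63 x² + x − 2.034 = 0, giving x = 0.624 V (positive root), so V_GS = 1.46 V.
I_D = (V_DD − V_GS)/R = (2.87 − 1.46) / 5.18 = 0.272 mA.

I_D = 0.272 mA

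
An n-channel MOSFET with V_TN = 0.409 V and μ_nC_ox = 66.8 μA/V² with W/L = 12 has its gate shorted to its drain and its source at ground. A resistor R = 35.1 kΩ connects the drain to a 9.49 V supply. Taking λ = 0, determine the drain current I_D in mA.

With gate tied to drain, V_GS = V_DS ≥ V_GS − V_TN, so the device is in saturation.
k_n = μ_nC_ox · (W/L) = 0.8016 mA/V².
KCL at the drain: ½ k_n (V_GS − V_TN)² = (V_DD − V_GS)/R.
Let x = V_GS − 0.409. Then 14.1 x² + x − 9.081 = 0, giving x = 0.769 V (positive root), so V_GS = 1.18 V.
I_D = (V_DD − V_GS)/R = (9.49 − 1.18) / 35.1 = 0.237 mA.

I_D = 0.237 mA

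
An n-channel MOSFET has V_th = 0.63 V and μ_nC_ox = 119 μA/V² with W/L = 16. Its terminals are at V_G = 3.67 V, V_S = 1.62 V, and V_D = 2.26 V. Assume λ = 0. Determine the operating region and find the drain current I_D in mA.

Triode; I_D = 1.34 mA

V_GS = V_G − V_S = 3.67 − 1.62 = 2.05 V; V_DS = V_D − V_S = 2.26 − 1.62 = 0.64 V.
k_n = μ_nC_ox · (W/L) = 1.904 mA/V².
V_ov = V_GS − V_th = 2.05 − 0.63 = 1.42 V.
Since V_DS = 0.64 V < V_ov = 1.42 V, the device is in the triode region.
I_D = k_n [V_ov · V_DS − ½ V_DS²] = 1.904 × [1.42 × 0.64 − 0.5 × 0.64²] = 1.34 mA.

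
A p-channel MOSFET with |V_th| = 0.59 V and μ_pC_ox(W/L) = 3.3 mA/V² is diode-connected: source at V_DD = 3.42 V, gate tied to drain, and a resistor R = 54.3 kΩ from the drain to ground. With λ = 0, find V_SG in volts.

V_SG = 0.762 V

With gate tied to drain, V_SG = V_SD ≥ V_SG − |V_th|, so the device is in saturation.
KCL at the drain: ½ k_p (V_SG − |V_th|)² = (V_DD − V_SG)/R.
Let x = V_SG − 0.59. Then 89.6 x² + x − 2.83 = 0, giving x = 0.172 V (positive root), so V_SG = 0.762 V.
I_D = (V_DD − V_SG)/R = (3.42 − 0.762) / 54.3 = 0.0489 mA.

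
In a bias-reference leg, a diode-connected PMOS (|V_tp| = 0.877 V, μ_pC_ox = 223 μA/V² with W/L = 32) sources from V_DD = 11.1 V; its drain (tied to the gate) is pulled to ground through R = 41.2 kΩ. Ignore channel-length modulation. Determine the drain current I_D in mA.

I_D = 0.242 mA

With gate tied to drain, V_SG = V_SD ≥ V_SG − |V_tp|, so the device is in saturation.
k_p = μ_pC_ox · (W/L) = 7.136 mA/V².
KCL at the drain: ½ k_p (V_SG − |V_tp|)² = (V_DD − V_SG)/R.
Let x = V_SG − 0.877. Then 147 x² + x − 10.22 = 0, giving x = 0.26 V (positive root), so V_SG = 1.14 V.
I_D = (V_DD − V_SG)/R = (11.1 − 1.14) / 41.2 = 0.242 mA.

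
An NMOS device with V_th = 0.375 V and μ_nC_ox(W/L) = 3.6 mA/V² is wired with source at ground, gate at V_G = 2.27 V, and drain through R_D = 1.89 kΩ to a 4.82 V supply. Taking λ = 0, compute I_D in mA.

I_D = 2.35 mA

V_GS = V_G = 2.27 V, so V_ov = 2.27 − 0.375 = 1.9 V.
Assume saturation: I_D = ½ k_n V_ov² = 0.5 × 3.6 × 1.9² = 6.46 mA, giving V_DS = V_DD − I_D R_D = 4.82 − 6.46 × 1.89 = -7.4 V.
But -7.4 V < V_ov = 1.9 V, so the device is actually in triode.
In triode I_D = k_n[V_ov V_DS − ½ V_DS²] and I_D = (V_DD − V_DS)/R_D. Equating: 3.4 V_DS² − 13.89 V_DS + 4.82 = 0, giving V_DS = 0.383 V (the root below V_ov).
I_D = (4.82 − 0.383) / 1.89 = 2.35 mA.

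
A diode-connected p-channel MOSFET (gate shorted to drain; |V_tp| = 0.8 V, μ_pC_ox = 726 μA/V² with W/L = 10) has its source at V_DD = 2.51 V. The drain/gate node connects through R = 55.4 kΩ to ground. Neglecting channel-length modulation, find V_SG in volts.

V_SG = 0.890 V

With gate tied to drain, V_SG = V_SD ≥ V_SG − |V_tp|, so the device is in saturation.
k_p = μ_pC_ox · (W/L) = 7.26 mA/V².
KCL at the drain: ½ k_p (V_SG − |V_tp|)² = (V_DD − V_SG)/R.
Let x = V_SG − 0.8. Then 201 x² + x − 1.71 = 0, giving x = 0.0898 V (positive root), so V_SG = 0.89 V.
I_D = (V_DD − V_SG)/R = (2.51 − 0.89) / 55.4 = 0.0292 mA.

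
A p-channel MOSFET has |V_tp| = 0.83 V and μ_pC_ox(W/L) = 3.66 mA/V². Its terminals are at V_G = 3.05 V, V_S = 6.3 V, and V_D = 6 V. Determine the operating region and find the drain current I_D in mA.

Triode; I_D = 2.49 mA

V_SG = V_S − V_G = 6.3 − 3.05 = 3.25 V; V_SD = V_S − V_D = 6.3 − 6 = 0.3 V.
V_ov = V_SG − |V_tp| = 3.25 − 0.83 = 2.42 V.
Since V_SD = 0.3 V < V_ov = 2.42 V, the device is in the triode region.
I_D = k_p [V_ov · V_SD − ½ V_SD²] = 3.66 × [2.42 × 0.3 − 0.5 × 0.3²] = 2.49 mA.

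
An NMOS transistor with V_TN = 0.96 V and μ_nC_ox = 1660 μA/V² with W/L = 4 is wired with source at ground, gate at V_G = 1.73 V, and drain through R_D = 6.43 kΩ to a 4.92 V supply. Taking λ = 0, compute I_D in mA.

I_D = 0.740 mA

V_GS = V_G = 1.73 V, so V_ov = 1.73 − 0.96 = 0.77 V.
k_n = μ_nC_ox · (W/L) = 6.64 mA/V².
Assume saturation: I_D = ½ k_n V_ov² = 0.5 × 6.64 × 0.77² = 1.97 mA, giving V_DS = V_DD − I_D R_D = 4.92 − 1.97 × 6.43 = -7.74 V.
But -7.74 V < V_ov = 0.77 V, so the device is actually in triode.
In triode I_D = k_n[V_ov V_DS − ½ V_DS²] and I_D = (V_DD − V_DS)/R_D. Equating: 21.3 V_DS² − 33.88 V_DS + 4.92 = 0, giving V_DS = 0.162 V (the root below V_ov).
I_D = (4.92 − 0.162) / 6.43 = 0.74 mA.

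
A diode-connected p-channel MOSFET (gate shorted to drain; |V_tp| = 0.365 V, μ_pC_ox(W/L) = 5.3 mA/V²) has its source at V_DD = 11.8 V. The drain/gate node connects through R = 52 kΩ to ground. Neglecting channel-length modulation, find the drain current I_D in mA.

With gate tied to drain, V_SG = V_SD ≥ V_SG − |V_tp|, so the device is in saturation.
KCL at the drain: ½ k_p (V_SG − |V_tp|)² = (V_DD − V_SG)/R.
Let x = V_SG − 0.365. Then 138 x² + x − 11.44 = 0, giving x = 0.284 V (positive root), so V_SG = 0.649 V.
I_D = (V_DD − V_SG)/R = (11.8 − 0.649) / 52 = 0.214 mA.

I_D = 0.214 mA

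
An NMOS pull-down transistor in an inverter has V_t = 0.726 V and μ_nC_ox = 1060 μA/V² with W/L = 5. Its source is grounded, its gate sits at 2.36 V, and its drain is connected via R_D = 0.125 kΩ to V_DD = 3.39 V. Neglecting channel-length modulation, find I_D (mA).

V_GS = V_G = 2.36 V, so V_ov = 2.36 − 0.726 = 1.63 V.
k_n = μ_nC_ox · (W/L) = 5.3 mA/V².
Assume saturation: I_D = ½ k_n V_ov² = 0.5 × 5.3 × 1.63² = 7.08 mA, giving V_DS = V_DD − I_D R_D = 3.39 − 7.08 × 0.125 = 2.51 V.
V_DS = 2.51 V ≥ V_ov = 1.63 V, confirming saturation.

I_D = 7.08 mA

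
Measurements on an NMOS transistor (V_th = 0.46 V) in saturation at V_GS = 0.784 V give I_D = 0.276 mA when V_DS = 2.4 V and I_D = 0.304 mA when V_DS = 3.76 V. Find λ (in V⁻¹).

With V_GS fixed, I_D ∝ (1 + λ V_DS) in saturation, so I_D2/I_D1 = (1 + λ V_DS2)/(1 + λ V_DS1).
0.304/0.276 = 1.101 = (1 + 3.76 λ)/(1 + 2.4 λ).
Solving: λ (I_D1 V_DS2 − I_D2 V_DS1) = I_D2 − I_D1, so λ = (0.304 − 0.276) / (0.276 × 3.76 − 0.304 × 2.4) = 0.028 / 0.308 = 0.0909 V⁻¹.

λ = 0.0909 V⁻¹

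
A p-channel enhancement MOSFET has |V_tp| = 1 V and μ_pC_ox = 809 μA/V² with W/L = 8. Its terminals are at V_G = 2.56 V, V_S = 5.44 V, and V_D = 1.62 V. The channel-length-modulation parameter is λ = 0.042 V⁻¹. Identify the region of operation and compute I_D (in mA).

Saturation; I_D = 13.3 mA

V_SG = V_S − V_G = 5.44 − 2.56 = 2.88 V; V_SD = V_S − V_D = 5.44 − 1.62 = 3.82 V.
k_p = μ_pC_ox · (W/L) = 6.472 mA/V².
V_ov = V_SG − |V_tp| = 2.88 − 1 = 1.88 V.
Since V_SD = 3.82 V ≥ V_ov = 1.88 V, the device is in saturation.
I_D = ½ k_p V_ov² (1 + λ V_SD) = 0.5 × 6.472 × 1.88² × (1 + 0.042 × 3.82) = 13.3 mA.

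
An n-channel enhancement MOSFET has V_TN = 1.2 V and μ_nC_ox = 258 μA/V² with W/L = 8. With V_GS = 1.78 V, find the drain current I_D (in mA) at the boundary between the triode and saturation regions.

At the boundary V_DS = V_ov = V_GS − V_TN = 1.78 − 1.2 = 0.58 V.
k_n = μ_nC_ox · (W/L) = 2.064 mA/V².
I_D = ½ k_n V_ov² = 0.5 × 2.064 × 0.58² = 0.347 mA.

I_D = 0.347 mA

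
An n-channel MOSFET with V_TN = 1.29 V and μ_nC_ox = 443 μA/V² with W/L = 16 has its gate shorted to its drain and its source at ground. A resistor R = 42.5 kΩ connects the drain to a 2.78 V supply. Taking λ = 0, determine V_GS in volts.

With gate tied to drain, V_GS = V_DS ≥ V_GS − V_TN, so the device is in saturation.
k_n = μ_nC_ox · (W/L) = 7.088 mA/V².
KCL at the drain: ½ k_n (V_GS − V_TN)² = (V_DD − V_GS)/R.
Let x = V_GS − 1.29. Then 151 x² + x − 1.49 = 0, giving x = 0.0962 V (positive root), so V_GS = 1.39 V.
I_D = (V_DD − V_GS)/R = (2.78 − 1.39) / 42.5 = 0.0328 mA.

V_GS = 1.39 V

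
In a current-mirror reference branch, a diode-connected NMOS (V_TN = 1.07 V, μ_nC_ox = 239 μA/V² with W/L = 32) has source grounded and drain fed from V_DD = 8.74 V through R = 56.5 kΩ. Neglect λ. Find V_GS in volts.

V_GS = 1.26 V

With gate tied to drain, V_GS = V_DS ≥ V_GS − V_TN, so the device is in saturation.
k_n = μ_nC_ox · (W/L) = 7.648 mA/V².
KCL at the drain: ½ k_n (V_GS − V_TN)² = (V_DD − V_GS)/R.
Let x = V_GS − 1.07. Then 216 x² + x − 7.67 = 0, giving x = 0.186 V (positive root), so V_GS = 1.26 V.
I_D = (V_DD − V_GS)/R = (8.74 − 1.26) / 56.5 = 0.132 mA.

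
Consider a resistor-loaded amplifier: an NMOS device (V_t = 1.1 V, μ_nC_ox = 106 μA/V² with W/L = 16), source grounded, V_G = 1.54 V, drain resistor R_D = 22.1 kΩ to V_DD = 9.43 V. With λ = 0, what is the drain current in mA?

V_GS = V_G = 1.54 V, so V_ov = 1.54 − 1.1 = 0.44 V.
k_n = μ_nC_ox · (W/L) = 1.696 mA/V².
Assume saturation: I_D = ½ k_n V_ov² = 0.5 × 1.696 × 0.44² = 0.164 mA, giving V_DS = V_DD − I_D R_D = 9.43 − 0.164 × 22.1 = 5.8 V.
V_DS = 5.8 V ≥ V_ov = 0.44 V, confirming saturation.

I_D = 0.164 mA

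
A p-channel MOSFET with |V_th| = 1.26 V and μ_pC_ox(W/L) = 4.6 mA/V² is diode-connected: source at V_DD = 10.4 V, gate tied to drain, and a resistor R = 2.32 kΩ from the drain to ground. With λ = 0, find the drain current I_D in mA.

With gate tied to drain, V_SG = V_SD ≥ V_SG − |V_th|, so the device is in saturation.
KCL at the drain: ½ k_p (V_SG − |V_th|)² = (V_DD − V_SG)/R.
Let x = V_SG − 1.26. Then 5.34 x² + x − 9.14 = 0, giving x = 1.22 V (positive root), so V_SG = 2.48 V.
I_D = (V_DD − V_SG)/R = (10.4 − 2.48) / 2.32 = 3.41 mA.

I_D = 3.41 mA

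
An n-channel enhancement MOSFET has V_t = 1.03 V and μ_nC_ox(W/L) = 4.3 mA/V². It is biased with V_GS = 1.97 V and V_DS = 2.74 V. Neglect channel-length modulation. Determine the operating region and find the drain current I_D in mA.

V_ov = V_GS − V_t = 1.97 − 1.03 = 0.94 V.
Since V_DS = 2.74 V ≥ V_ov = 0.94 V, the device is in saturation.
I_D = ½ k_n V_ov² = 0.5 × 4.3 × 0.94² = 1.9 mA.

Saturation; I_D = 1.90 mA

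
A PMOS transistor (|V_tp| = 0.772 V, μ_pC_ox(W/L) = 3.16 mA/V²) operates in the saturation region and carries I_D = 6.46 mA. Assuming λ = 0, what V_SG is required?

In saturation I_D = ½ k_p (V_SG − |V_tp|)², so V_SG − |V_tp| = √(2 I_D / k_p) = √(2 × 6.46 / 3.16) = 2.02 V.
V_SG = 0.772 + 2.02 = 2.79 V.

V_SG = 2.79 V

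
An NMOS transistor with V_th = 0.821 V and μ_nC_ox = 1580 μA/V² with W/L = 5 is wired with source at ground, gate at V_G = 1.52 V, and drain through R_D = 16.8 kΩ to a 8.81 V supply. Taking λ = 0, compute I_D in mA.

I_D = 0.518 mA

V_GS = V_G = 1.52 V, so V_ov = 1.52 − 0.821 = 0.699 V.
k_n = μ_nC_ox · (W/L) = 7.9 mA/V².
Assume saturation: I_D = ½ k_n V_ov² = 0.5 × 7.9 × 0.699² = 1.93 mA, giving V_DS = V_DD − I_D R_D = 8.81 − 1.93 × 16.8 = -23.6 V.
But -23.6 V < V_ov = 0.699 V, so the device is actually in triode.
In triode I_D = k_n[V_ov V_DS − ½ V_DS²] and I_D = (V_DD − V_DS)/R_D. Equating: 66.4 V_DS² − 93.77 V_DS + 8.81 = 0, giving V_DS = 0.101 V (the root below V_ov).
I_D = (8.81 − 0.101) / 16.8 = 0.518 mA.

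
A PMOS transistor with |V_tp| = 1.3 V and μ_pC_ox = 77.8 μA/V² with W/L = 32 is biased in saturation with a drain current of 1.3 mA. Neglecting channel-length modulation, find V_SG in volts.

V_SG = 2.32 V

k_p = μ_pC_ox · (W/L) = 2.49 mA/V².
In saturation I_D = ½ k_p (V_SG − |V_tp|)², so V_SG − |V_tp| = √(2 I_D / k_p) = √(2 × 1.3 / 2.49) = 1.02 V.
V_SG = 1.3 + 1.02 = 2.32 V.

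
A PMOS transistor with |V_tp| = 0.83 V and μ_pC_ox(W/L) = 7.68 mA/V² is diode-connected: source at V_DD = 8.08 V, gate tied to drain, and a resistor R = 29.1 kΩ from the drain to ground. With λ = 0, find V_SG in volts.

V_SG = 1.08 V

With gate tied to drain, V_SG = V_SD ≥ V_SG − |V_tp|, so the device is in saturation.
KCL at the drain: ½ k_p (V_SG − |V_tp|)² = (V_DD − V_SG)/R.
Let x = V_SG − 0.83. Then 112 x² + x − 7.25 = 0, giving x = 0.25 V (positive root), so V_SG = 1.08 V.
I_D = (V_DD − V_SG)/R = (8.08 − 1.08) / 29.1 = 0.241 mA.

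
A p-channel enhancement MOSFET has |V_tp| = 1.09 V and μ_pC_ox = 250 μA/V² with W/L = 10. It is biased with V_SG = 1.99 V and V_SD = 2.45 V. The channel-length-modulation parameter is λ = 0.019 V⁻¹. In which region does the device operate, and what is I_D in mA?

Saturation; I_D = 1.06 mA

k_p = μ_pC_ox · (W/L) = 2.5 mA/V².
V_ov = V_SG − |V_tp| = 1.99 − 1.09 = 0.9 V.
Since V_SD = 2.45 V ≥ V_ov = 0.9 V, the device is in saturation.
I_D = ½ k_p V_ov² (1 + λ V_SD) = 0.5 × 2.5 × 0.9² × (1 + 0.019 × 2.45) = 1.06 mA.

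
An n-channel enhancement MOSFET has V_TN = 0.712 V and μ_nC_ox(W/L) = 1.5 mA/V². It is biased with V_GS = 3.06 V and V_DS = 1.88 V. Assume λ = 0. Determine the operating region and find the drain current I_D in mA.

V_ov = V_GS − V_TN = 3.06 − 0.712 = 2.35 V.
Since V_DS = 1.88 V < V_ov = 2.35 V, the device is in the triode region.
I_D = k_n [V_ov · V_DS − ½ V_DS²] = 1.5 × [2.35 × 1.88 − 0.5 × 1.88²] = 3.97 mA.

Triode; I_D = 3.97 mA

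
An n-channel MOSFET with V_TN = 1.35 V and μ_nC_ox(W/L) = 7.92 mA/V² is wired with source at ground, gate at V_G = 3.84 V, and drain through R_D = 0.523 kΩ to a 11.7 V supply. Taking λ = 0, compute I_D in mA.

V_GS = V_G = 3.84 V, so V_ov = 3.84 − 1.35 = 2.49 V.
Assume saturation: I_D = ½ k_n V_ov² = 0.5 × 7.92 × 2.49² = 24.6 mA, giving V_DS = V_DD − I_D R_D = 11.7 − 24.6 × 0.523 = -1.14 V.
But -1.14 V < V_ov = 2.49 V, so the device is actually in triode.
In triode I_D = k_n[V_ov V_DS − ½ V_DS²] and I_D = (V_DD − V_DS)/R_D. Equating: 2.07 V_DS² − 11.31 V_DS + 11.7 = 0, giving V_DS = 1.39 V (the root below V_ov).
I_D = (11.7 − 1.39) / 0.523 = 19.7 mA.

I_D = 19.7 mA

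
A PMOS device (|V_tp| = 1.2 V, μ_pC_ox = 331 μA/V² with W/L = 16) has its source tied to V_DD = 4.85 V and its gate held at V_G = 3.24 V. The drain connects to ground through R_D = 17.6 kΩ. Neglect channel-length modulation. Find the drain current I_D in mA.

I_D = 0.267 mA

V_SG = V_DD − V_G = 4.85 − 3.24 = 1.61 V, so V_ov = 1.61 − 1.2 = 0.41 V.
k_p = μ_pC_ox · (W/L) = 5.296 mA/V².
Assume saturation: I_D = ½ k_p V_ov² = 0.5 × 5.296 × 0.41² = 0.445 mA, giving V_SD = V_DD − I_D R_D = 4.85 − 0.445 × 17.6 = -2.98 V.
But -2.98 V < V_ov = 0.41 V, so the device is actually in triode.
In triode I_D = k_p[V_ov V_SD − ½ V_SD²] and I_D = (V_DD − V_SD)/R_D. Equating: 46.6 V_SD² − 39.22 V_SD + 4.85 = 0, giving V_SD = 0.151 V (the root below V_ov).
I_D = (4.85 − 0.151) / 17.6 = 0.267 mA.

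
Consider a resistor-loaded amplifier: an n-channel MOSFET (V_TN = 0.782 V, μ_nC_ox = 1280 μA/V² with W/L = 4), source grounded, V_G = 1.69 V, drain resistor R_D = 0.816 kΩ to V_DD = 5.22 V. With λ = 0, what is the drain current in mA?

V_GS = V_G = 1.69 V, so V_ov = 1.69 − 0.782 = 0.908 V.
k_n = μ_nC_ox · (W/L) = 5.12 mA/V².
Assume saturation: I_D = ½ k_n V_ov² = 0.5 × 5.12 × 0.908² = 2.11 mA, giving V_DS = V_DD − I_D R_D = 5.22 − 2.11 × 0.816 = 3.5 V.
V_DS = 3.5 V ≥ V_ov = 0.908 V, confirming saturation.

I_D = 2.11 mA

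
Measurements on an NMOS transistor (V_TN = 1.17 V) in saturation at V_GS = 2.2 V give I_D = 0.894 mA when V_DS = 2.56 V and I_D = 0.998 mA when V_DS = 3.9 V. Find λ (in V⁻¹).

λ = 0.112 V⁻¹

With V_GS fixed, I_D ∝ (1 + λ V_DS) in saturation, so I_D2/I_D1 = (1 + λ V_DS2)/(1 + λ V_DS1).
0.998/0.894 = 1.116 = (1 + 3.9 λ)/(1 + 2.56 λ).
Solving: λ (I_D1 V_DS2 − I_D2 V_DS1) = I_D2 − I_D1, so λ = (0.998 − 0.894) / (0.894 × 3.9 − 0.998 × 2.56) = 0.104 / 0.932 = 0.112 V⁻¹.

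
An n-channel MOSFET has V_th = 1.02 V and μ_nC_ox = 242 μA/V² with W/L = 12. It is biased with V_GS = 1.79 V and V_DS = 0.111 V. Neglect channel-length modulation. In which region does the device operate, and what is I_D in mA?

Triode; I_D = 0.230 mA

k_n = μ_nC_ox · (W/L) = 2.904 mA/V².
V_ov = V_GS − V_th = 1.79 − 1.02 = 0.77 V.
Since V_DS = 0.111 V < V_ov = 0.77 V, the device is in the triode region.
I_D = k_n [V_ov · V_DS − ½ V_DS²] = 2.904 × [0.77 × 0.111 − 0.5 × 0.111²] = 0.23 mA.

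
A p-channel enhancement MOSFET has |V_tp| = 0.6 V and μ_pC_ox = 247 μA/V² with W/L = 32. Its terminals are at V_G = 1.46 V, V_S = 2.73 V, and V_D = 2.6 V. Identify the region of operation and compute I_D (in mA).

Triode; I_D = 0.622 mA

V_SG = V_S − V_G = 2.73 − 1.46 = 1.27 V; V_SD = V_S − V_D = 2.73 − 2.6 = 0.13 V.
k_p = μ_pC_ox · (W/L) = 7.904 mA/V².
V_ov = V_SG − |V_tp| = 1.27 − 0.6 = 0.67 V.
Since V_SD = 0.13 V < V_ov = 0.67 V, the device is in the triode region.
I_D = k_p [V_ov · V_SD − ½ V_SD²] = 7.904 × [0.67 × 0.13 − 0.5 × 0.13²] = 0.622 mA.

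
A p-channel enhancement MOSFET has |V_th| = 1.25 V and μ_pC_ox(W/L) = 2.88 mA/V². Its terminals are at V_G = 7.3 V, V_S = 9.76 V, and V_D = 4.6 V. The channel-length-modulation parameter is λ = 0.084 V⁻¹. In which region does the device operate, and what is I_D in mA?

Saturation; I_D = 3.02 mA

V_SG = V_S − V_G = 9.76 − 7.3 = 2.46 V; V_SD = V_S − V_D = 9.76 − 4.6 = 5.16 V.
V_ov = V_SG − |V_th| = 2.46 − 1.25 = 1.21 V.
Since V_SD = 5.16 V ≥ V_ov = 1.21 V, the device is in saturation.
I_D = ½ k_p V_ov² (1 + λ V_SD) = 0.5 × 2.88 × 1.21² × (1 + 0.084 × 5.16) = 3.02 mA.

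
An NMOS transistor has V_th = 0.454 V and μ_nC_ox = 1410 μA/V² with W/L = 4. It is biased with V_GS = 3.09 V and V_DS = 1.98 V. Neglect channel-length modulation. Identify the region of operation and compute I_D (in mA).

k_n = μ_nC_ox · (W/L) = 5.64 mA/V².
V_ov = V_GS − V_th = 3.09 − 0.454 = 2.64 V.
Since V_DS = 1.98 V < V_ov = 2.64 V, the device is in the triode region.
I_D = k_n [V_ov · V_DS − ½ V_DS²] = 5.64 × [2.64 × 1.98 − 0.5 × 1.98²] = 18.4 mA.

Triode; I_D = 18.4 mA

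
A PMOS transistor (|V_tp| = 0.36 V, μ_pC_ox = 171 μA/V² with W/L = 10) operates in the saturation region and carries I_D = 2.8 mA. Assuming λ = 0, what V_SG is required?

V_SG = 2.17 V

k_p = μ_pC_ox · (W/L) = 1.71 mA/V².
In saturation I_D = ½ k_p (V_SG − |V_tp|)², so V_SG − |V_tp| = √(2 I_D / k_p) = √(2 × 2.8 / 1.71) = 1.81 V.
V_SG = 0.36 + 1.81 = 2.17 V.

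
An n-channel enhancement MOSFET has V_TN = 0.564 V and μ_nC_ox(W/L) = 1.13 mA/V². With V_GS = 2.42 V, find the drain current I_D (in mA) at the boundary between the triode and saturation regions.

I_D = 1.95 mA

At the boundary V_DS = V_ov = V_GS − V_TN = 2.42 − 0.564 = 1.86 V.
I_D = ½ k_n V_ov² = 0.5 × 1.13 × 1.86² = 1.95 mA.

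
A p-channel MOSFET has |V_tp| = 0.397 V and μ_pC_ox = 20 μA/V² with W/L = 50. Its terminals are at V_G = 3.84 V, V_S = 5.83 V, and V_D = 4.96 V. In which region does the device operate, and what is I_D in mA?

Triode; I_D = 1.01 mA

V_SG = V_S − V_G = 5.83 − 3.84 = 1.99 V; V_SD = V_S − V_D = 5.83 − 4.96 = 0.87 V.
k_p = μ_pC_ox · (W/L) = 1 mA/V².
V_ov = V_SG − |V_tp| = 1.99 − 0.397 = 1.59 V.
Since V_SD = 0.87 V < V_ov = 1.59 V, the device is in the triode region.
I_D = k_p [V_ov · V_SD − ½ V_SD²] = 1 × [1.59 × 0.87 − 0.5 × 0.87²] = 1.01 mA.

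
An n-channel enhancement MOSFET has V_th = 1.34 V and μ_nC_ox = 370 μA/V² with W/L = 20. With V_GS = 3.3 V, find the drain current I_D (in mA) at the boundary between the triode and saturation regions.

At the boundary V_DS = V_ov = V_GS − V_th = 3.3 − 1.34 = 1.96 V.
k_n = μ_nC_ox · (W/L) = 7.4 mA/V².
I_D = ½ k_n V_ov² = 0.5 × 7.4 × 1.96² = 14.2 mA.

I_D = 14.2 mA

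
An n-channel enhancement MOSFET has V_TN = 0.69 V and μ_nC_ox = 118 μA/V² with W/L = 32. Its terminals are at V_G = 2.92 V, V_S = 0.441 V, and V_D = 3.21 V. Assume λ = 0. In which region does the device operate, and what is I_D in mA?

Saturation; I_D = 6.04 mA

V_GS = V_G − V_S = 2.92 − 0.441 = 2.48 V; V_DS = V_D − V_S = 3.21 − 0.441 = 2.77 V.
k_n = μ_nC_ox · (W/L) = 3.776 mA/V².
V_ov = V_GS − V_TN = 2.48 − 0.69 = 1.79 V.
Since V_DS = 2.77 V ≥ V_ov = 1.79 V, the device is in saturation.
I_D = ½ k_n V_ov² = 0.5 × 3.776 × 1.79² = 6.04 mA.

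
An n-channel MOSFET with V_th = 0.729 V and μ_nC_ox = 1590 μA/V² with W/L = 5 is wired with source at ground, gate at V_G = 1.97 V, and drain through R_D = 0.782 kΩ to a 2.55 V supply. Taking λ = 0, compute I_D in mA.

I_D = 2.84 mA

V_GS = V_G = 1.97 V, so V_ov = 1.97 − 0.729 = 1.24 V.
k_n = μ_nC_ox · (W/L) = 7.95 mA/V².
Assume saturation: I_D = ½ k_n V_ov² = 0.5 × 7.95 × 1.24² = 6.12 mA, giving V_DS = V_DD − I_D R_D = 2.55 − 6.12 × 0.782 = -2.24 V.
But -2.24 V < V_ov = 1.24 V, so the device is actually in triode.
In triode I_D = k_n[V_ov V_DS − ½ V_DS²] and I_D = (V_DD − V_DS)/R_D. Equating: 3.11 V_DS² − 8.715 V_DS + 2.55 = 0, giving V_DS = 0.332 V (the root below V_ov).
I_D = (2.55 − 0.332) / 0.782 = 2.84 mA.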